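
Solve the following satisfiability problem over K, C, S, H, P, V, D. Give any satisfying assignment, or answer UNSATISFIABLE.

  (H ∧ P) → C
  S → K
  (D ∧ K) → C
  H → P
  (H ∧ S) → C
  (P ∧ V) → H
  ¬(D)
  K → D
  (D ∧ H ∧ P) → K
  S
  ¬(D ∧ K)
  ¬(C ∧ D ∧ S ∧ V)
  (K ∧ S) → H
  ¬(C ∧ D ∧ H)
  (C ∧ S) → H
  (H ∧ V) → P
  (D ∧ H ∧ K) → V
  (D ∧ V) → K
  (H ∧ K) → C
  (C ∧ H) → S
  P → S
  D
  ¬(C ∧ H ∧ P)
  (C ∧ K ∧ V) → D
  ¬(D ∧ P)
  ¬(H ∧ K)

Case D = True:
  Clause (¬D) is falsified — contradiction.
Case D = False:
  Clause (D) is falsified — contradiction.
Both cases fail, so the formula is unsatisfiable.

The formula is unsatisfiable.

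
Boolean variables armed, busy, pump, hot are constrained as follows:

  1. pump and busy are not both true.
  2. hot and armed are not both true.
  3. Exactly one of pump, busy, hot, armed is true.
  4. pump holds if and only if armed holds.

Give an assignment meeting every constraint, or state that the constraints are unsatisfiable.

armed: False, busy: True, pump: False, hot: False

  (1) pump=F, busy=T — not both ✓
  (2) hot=F, armed=F — not both ✓
  (3) {pump, busy, hot, armed}: 1 true — exactly one ✓
  (4) pump=F, armed=F — same ✓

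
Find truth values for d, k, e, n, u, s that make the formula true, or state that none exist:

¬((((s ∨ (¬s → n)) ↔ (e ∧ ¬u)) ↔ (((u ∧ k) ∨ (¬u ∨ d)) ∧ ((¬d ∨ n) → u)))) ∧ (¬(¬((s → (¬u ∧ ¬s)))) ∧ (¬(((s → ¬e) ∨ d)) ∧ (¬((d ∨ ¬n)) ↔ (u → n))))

Case s = True: the conjunct ¬(¬((s → (¬u ∧ ¬s)))) becomes ¬(¬False) = False.
Case s = False: the conjunct ¬(((s → ¬e) ∨ d)) becomes ¬((True ∨ d)) = False.
Both cases fail — unsatisfiable.

Unsatisfiable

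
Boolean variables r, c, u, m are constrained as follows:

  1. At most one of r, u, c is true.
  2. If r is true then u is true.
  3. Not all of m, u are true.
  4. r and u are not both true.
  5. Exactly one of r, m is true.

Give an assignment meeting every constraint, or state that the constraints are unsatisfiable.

r = False, c = False, u = False, m = True

  (1) {r, u, c}: 0 true — at most one ✓
  (2) r=F ⇒ u: vacuous ✓
  (3) {m, u}: 1/2 true — not all ✓
  (4) r=F, u=F — not both ✓
  (5) {r, m}: 1 true — exactly one ✓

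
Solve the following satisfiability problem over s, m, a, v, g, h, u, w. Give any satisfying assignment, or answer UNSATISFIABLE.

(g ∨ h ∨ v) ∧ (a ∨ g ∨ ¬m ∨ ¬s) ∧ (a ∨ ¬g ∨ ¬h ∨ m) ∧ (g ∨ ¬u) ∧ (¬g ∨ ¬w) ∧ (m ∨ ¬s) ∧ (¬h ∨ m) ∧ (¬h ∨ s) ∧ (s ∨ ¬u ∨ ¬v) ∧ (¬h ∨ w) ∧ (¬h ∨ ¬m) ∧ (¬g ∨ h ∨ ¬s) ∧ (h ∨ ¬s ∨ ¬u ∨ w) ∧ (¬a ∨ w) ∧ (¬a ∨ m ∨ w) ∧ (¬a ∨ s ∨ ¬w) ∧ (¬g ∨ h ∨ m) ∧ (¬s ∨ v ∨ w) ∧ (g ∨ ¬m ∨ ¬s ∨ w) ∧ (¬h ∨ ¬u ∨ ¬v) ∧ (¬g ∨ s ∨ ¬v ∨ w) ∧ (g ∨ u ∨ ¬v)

Set s = False.
  then (¬h ∨ s) forces h = False.
Try m = False:
  (¬g ∨ h ∨ m) forces g = False.
  (g ∨ h ∨ v) forces v = True.
  (g ∨ ¬u) forces u = False.
  clause (g ∨ u ∨ ¬v) is falsified — backtrack.
So m = True.
Set a = False.
Set v = False.
  then (g ∨ h ∨ v) forces g = True.
  then (¬g ∨ ¬w) forces w = False.
Set u = True.
All clauses satisfied.

s=F, m=T, a=F, v=F, g=T, h=F, u=T, w=F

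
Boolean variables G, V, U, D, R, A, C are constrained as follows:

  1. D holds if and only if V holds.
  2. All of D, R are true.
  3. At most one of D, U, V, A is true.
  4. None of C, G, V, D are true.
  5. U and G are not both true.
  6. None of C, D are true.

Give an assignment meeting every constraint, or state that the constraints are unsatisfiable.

Case D = True:
  Constraint (4) is violated (D=T) — contradiction.
Case D = False:
  Constraint (2) is violated (D=F) — contradiction.
Both cases fail — unsatisfiable.

UNSATISFIABLE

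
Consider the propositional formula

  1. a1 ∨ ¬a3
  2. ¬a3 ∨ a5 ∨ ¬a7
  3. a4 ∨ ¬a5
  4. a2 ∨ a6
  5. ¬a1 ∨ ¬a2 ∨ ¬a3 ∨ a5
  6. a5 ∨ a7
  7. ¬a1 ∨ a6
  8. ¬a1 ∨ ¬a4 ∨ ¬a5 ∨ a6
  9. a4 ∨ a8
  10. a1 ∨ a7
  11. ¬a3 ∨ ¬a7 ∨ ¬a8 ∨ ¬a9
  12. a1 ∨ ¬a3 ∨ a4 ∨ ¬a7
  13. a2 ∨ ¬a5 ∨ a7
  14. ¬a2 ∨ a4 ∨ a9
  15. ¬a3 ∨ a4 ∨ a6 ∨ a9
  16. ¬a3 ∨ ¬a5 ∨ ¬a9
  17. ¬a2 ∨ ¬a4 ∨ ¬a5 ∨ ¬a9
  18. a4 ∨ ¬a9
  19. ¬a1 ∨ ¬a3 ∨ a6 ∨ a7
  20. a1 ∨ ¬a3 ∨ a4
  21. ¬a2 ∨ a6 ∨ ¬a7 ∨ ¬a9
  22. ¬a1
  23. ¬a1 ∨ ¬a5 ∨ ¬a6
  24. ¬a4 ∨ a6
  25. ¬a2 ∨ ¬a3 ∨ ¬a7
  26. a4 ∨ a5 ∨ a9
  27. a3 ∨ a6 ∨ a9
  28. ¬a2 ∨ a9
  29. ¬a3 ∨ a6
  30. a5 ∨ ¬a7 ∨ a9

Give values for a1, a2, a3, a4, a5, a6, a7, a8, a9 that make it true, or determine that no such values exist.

Unit clause (¬a1) forces a1 = False.
In (a1 ∨ ¬a3) only ¬a3 is left, so a3 = False.
In (a1 ∨ a7) only a7 is left, so a7 = True.
Set a2 = False.
  then (a2 ∨ a6) forces a6 = True.
Set a4 = True.
Set a5 = True.
Set a8 = False.
Set a9 = False.
All clauses satisfied.

a1: False; a2: False; a3: False; a4: True; a5: True; a6: True; a7: True; a8: False; a9: False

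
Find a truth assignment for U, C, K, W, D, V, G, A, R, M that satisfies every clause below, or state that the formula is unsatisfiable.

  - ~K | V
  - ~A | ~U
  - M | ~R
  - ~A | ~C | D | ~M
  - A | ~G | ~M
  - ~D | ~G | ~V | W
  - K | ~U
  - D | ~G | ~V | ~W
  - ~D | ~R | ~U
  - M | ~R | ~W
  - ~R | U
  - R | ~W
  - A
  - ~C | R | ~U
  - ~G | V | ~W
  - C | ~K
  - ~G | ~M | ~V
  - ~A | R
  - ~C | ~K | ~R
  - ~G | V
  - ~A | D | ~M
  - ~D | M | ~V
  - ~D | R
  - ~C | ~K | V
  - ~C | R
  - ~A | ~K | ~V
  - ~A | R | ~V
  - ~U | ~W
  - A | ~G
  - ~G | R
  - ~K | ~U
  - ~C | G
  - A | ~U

Case A = True:
  (~A | ~U) forces U = False.
  (~R | U) forces R = False.
  Clause (~A | R) is falsified — contradiction.
Case A = False:
  Clause (A) is falsified — contradiction.
Both cases fail, so the formula is unsatisfiable.

No satisfying assignment exists.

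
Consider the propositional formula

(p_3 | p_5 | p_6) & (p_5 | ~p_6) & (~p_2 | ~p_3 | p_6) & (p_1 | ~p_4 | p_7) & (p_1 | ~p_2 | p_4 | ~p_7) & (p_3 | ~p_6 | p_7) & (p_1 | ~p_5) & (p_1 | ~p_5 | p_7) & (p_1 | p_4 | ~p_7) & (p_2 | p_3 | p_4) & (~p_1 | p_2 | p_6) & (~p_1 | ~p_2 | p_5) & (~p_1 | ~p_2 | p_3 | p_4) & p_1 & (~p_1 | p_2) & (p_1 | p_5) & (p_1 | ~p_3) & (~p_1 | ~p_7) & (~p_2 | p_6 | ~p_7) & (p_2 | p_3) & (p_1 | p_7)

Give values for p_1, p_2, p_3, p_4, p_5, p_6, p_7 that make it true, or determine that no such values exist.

Unit clause (p_1) forces p_1 = True.
In (~p_1 | p_2) only p_2 is left, so p_2 = True.
In (~p_1 | ~p_7) only ~p_7 is left, so p_7 = False.
In (~p_1 | ~p_2 | p_5) only p_5 is left, so p_5 = True.
Set p_3 = True.
  then (~p_2 | ~p_3 | p_6) forces p_6 = True.
Set p_4 = False.
All clauses satisfied.

p_1: True, p_2: True, p_3: True, p_4: False, p_5: True, p_6: True, p_7: False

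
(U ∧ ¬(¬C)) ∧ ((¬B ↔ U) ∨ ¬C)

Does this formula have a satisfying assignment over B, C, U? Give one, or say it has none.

B = False, C = True, U = True

  U ∧ ¬(¬C) = True
    ¬(¬C) = True
      ¬C = False
  (¬B ↔ U) ∨ ¬C = True
    ¬B ↔ U = True
      ¬B = True
    ¬C = False
Both conjuncts True, so the formula holds.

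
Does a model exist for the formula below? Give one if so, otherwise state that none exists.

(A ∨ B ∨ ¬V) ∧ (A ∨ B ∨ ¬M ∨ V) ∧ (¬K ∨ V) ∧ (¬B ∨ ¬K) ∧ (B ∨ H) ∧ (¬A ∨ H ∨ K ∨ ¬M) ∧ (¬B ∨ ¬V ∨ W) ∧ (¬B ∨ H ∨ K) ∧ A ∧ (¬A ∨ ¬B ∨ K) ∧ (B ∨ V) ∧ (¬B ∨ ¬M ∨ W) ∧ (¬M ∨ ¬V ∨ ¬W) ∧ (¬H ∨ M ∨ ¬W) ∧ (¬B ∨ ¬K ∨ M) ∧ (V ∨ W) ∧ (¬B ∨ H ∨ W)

Unit clause (A) forces A = True.
Try B = True:
  (¬B ∨ ¬K) forces K = False.
  clause (¬A ∨ ¬B ∨ K) is falsified — backtrack.
So B = False.
  then (B ∨ H) forces H = True.
  then (B ∨ V) forces V = True.
Try W = True:
  (¬M ∨ ¬V ∨ ¬W) forces M = False.
  clause (¬H ∨ M ∨ ¬W) is falsified — backtrack.
So W = False.
Set M = True.
Set K = True.
All clauses satisfied.

B=F, V=T, W=F, M=T, H=T, K=T, A=T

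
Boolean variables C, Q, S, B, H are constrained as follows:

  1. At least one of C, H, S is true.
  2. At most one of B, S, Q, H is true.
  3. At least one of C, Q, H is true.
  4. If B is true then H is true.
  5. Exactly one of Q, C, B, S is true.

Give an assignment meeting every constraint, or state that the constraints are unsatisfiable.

C = True, Q = False, S = False, B = False, H = False

  (1) {C, H, S}: 1 true — at least one ✓
  (2) {B, S, Q, H}: 0 true — at most one ✓
  (3) {C, Q, H}: 1 true — at least one ✓
  (4) B=F ⇒ H: vacuous ✓
  (5) {Q, C, B, S}: 1 true — exactly one ✓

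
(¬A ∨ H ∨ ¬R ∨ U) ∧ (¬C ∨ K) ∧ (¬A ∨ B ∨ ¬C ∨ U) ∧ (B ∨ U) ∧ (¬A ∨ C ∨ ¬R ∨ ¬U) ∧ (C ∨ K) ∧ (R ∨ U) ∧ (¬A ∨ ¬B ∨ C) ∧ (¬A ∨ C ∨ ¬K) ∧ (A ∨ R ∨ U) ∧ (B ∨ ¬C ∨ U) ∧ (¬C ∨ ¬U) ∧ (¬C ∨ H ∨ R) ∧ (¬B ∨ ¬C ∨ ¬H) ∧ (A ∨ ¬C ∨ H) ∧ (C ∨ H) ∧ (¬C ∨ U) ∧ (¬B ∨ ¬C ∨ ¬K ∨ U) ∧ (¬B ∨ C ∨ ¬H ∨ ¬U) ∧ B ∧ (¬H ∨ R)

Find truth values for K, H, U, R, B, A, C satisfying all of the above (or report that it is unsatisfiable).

K = True, H = True, U = False, R = True, B = True, A = False, C = False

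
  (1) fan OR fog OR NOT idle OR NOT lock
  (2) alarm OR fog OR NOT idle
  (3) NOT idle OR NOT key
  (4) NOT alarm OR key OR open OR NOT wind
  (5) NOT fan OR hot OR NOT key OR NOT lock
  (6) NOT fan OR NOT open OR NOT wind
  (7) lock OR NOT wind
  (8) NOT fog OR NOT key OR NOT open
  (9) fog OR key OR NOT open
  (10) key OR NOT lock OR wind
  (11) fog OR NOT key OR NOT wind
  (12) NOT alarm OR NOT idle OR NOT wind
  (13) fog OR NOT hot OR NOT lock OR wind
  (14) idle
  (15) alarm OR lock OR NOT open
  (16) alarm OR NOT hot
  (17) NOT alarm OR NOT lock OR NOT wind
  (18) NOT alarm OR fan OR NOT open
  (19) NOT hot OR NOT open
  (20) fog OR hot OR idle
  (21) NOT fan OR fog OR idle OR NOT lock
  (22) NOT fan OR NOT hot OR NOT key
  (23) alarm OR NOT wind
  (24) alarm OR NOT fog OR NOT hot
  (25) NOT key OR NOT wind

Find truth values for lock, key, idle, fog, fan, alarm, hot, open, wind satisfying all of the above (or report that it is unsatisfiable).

lock = False, key = False, idle = True, fog = True, fan = True, alarm = True, hot = True, open = False, wind = False

Unit clause (idle) forces idle = True.
In (NOT idle OR NOT key) only NOT key is left, so key = False.
Try lock = True:
  (key OR NOT lock OR wind) forces wind = True.
  (NOT alarm OR NOT idle OR NOT wind) forces alarm = False.
  clause (alarm OR NOT wind) is falsified — backtrack.
So lock = False.
  then (lock OR NOT wind) forces wind = False.
Set fog = True.
Set fan = True.
Set alarm = True.
Set hot = True.
  then (NOT hot OR NOT open) forces open = False.
All clauses satisfied.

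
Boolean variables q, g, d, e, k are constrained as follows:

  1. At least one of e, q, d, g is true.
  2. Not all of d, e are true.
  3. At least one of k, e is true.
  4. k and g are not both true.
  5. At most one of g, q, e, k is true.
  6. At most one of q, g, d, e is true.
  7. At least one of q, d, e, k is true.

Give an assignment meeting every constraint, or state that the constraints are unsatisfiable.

q = False, g = False, d = False, e = True, k = False

  (1) {e, q, d, g}: 1 true — at least one ✓
  (2) {d, e}: 1/2 true — not all ✓
  (3) {k, e}: 1 true — at least one ✓
  (4) k=F, g=F — not both ✓
  (5) {g, q, e, k}: 1 true — at most one ✓
  (6) {q, g, d, e}: 1 true — at most one ✓
  (7) {q, d, e, k}: 1 true — at least one ✓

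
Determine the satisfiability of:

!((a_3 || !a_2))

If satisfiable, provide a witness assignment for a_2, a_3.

a_2: True, a_3: False

  !((a_3 || !a_2)) = True
    a_3 || !a_2 = False
      !a_2 = False
The formula evaluates to True.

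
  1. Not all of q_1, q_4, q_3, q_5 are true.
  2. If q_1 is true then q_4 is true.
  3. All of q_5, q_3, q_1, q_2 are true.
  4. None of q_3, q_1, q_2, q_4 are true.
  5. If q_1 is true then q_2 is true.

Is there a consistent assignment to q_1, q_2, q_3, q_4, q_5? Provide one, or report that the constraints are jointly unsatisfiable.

Case q_1 = True:
  Constraint (4) is violated (q_1=T) — contradiction.
Case q_1 = False:
  Constraint (3) is violated (q_1=F) — contradiction.
Both cases fail — unsatisfiable.

No satisfying assignment exists.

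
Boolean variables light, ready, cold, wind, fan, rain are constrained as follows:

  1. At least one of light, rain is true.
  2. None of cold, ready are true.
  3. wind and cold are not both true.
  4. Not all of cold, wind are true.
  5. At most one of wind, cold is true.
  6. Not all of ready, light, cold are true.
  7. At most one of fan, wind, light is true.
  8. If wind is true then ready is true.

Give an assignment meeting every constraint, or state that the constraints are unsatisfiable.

light: True, ready: False, cold: False, wind: False, fan: False, rain: False

  (1) {light, rain}: 1 true — at least one ✓
  (2) {cold, ready}: 0 true — none ✓
  (3) wind=F, cold=F — not both ✓
  (4) {cold, wind}: 0/2 true — not all ✓
  (5) {wind, cold}: 0 true — at most one ✓
  (6) {ready, light, cold}: 1/3 true — not all ✓
  (7) {fan, wind, light}: 1 true — at most one ✓
  (8) wind=F ⇒ ready: vacuous ✓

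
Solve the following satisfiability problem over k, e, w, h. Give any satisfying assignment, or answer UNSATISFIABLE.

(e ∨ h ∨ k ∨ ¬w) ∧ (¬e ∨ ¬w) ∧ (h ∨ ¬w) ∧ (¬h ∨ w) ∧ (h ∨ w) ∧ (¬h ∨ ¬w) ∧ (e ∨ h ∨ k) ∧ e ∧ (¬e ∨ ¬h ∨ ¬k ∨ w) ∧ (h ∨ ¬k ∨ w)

Case e = True:
  (¬e ∨ ¬w) forces w = False.
  (¬h ∨ w) forces h = False.
  Clause (h ∨ w) is falsified — contradiction.
Case e = False:
  Clause (e) is falsified — contradiction.
Both cases fail, so the formula is unsatisfiable.

The formula is unsatisfiable.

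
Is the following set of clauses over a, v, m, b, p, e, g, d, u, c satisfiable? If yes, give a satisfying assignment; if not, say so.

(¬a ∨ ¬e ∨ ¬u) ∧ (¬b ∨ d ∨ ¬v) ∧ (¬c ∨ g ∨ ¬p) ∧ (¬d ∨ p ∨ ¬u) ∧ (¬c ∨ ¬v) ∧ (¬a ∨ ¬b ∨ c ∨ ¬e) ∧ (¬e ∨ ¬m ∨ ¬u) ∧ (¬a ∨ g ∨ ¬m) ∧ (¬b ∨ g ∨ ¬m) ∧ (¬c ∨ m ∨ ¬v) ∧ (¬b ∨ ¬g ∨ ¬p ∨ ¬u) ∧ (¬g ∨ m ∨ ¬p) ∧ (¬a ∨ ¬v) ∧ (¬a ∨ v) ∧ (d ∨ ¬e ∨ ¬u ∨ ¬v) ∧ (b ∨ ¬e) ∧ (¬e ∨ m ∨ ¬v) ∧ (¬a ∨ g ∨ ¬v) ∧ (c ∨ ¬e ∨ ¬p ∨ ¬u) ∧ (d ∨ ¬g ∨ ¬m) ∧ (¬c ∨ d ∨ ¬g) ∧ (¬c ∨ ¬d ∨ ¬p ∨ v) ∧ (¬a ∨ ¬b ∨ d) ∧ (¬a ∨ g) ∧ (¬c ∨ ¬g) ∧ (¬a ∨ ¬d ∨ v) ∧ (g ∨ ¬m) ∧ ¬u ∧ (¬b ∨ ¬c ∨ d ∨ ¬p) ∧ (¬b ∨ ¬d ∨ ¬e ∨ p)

a=F, v=F, m=F, b=T, p=T, e=F, g=F, d=F, u=F, c=F

Unit clause (¬u) forces u = False.
Try a = True:
  (¬a ∨ ¬v) forces v = False.
  clause (¬a ∨ v) is falsified — backtrack.
So a = False.
Set v = False.
Set m = False.
Set b = True.
Set p = True.
  then (¬g ∨ m ∨ ¬p) forces g = False.
  then (¬c ∨ g ∨ ¬p) forces c = False.
Set e = False.
Set d = False.
All clauses satisfied.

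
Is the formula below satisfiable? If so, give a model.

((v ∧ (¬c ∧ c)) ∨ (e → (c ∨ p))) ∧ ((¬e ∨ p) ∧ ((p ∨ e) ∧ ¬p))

The formula is unsatisfiable.

Case p = True: the conjunct ¬p is False.
Case p = False: the formula simplifies to ((v ∧ (¬c ∧ c)) ∨ (e → c)) ∧ (¬e ∧ e).
  e = True: the conjunct ¬e is False.
  e = False: the conjunct e is False.
Both cases fail — unsatisfiable.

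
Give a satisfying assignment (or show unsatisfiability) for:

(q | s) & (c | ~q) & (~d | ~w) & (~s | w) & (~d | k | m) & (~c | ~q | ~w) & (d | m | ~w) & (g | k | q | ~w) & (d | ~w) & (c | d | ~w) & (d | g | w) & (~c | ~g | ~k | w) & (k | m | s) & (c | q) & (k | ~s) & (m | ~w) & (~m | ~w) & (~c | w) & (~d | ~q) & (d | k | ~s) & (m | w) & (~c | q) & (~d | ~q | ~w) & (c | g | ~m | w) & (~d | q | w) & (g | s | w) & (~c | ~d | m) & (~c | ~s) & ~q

Unsatisfiable — no assignment works.

Case q = True:
  Clause (~q) is falsified — contradiction.
Case q = False:
  (q | s) forces s = True.
  (~s | w) forces w = True.
  (~d | ~w) forces d = False.
  Clause (d | ~w) is falsified — contradiction.
Both cases fail, so the formula is unsatisfiable.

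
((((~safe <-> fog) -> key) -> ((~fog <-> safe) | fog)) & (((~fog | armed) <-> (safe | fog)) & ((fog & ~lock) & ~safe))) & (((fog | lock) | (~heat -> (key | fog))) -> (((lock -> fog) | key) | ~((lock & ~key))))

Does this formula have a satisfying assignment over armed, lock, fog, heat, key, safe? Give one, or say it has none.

armed=T; lock=F; fog=T; heat=T; key=F; safe=F

  (((~safe <-> fog) -> key) -> ((~fog <-> safe) | fog)) & (((~fog | armed) <-> (safe | fog)) & ((fog & ~lock) & ~safe)) = True
    ((~safe <-> fog) -> key) -> ((~fog <-> safe) | fog) = True
      (~safe <-> fog) -> key = False
        ~safe <-> fog = True
          ~safe = True
      (~fog <-> safe) | fog = True
        ~fog <-> safe = True
          ~fog = False
    ((~fog | armed) <-> (safe | fog)) & ((fog & ~lock) & ~safe) = True
      (~fog | armed) <-> (safe | fog) = True
        ~fog | armed = True
          ~fog = False
        safe | fog = True
      (fog & ~lock) & ~safe = True
        fog & ~lock = True
          ~lock = True
        ~safe = True
  ((fog | lock) | (~heat -> (key | fog))) -> (((lock -> fog) | key) | ~((lock & ~key))) = True
    (fog | lock) | (~heat -> (key | fog)) = True
      fog | lock = True
      ~heat -> (key | fog) = True
        ~heat = False
        key | fog = True
    ((lock -> fog) | key) | ~((lock & ~key)) = True
      (lock -> fog) | key = True
        lock -> fog = True
      ~((lock & ~key)) = True
        lock & ~key = False
          ~key = True
Both conjuncts True, so the formula holds.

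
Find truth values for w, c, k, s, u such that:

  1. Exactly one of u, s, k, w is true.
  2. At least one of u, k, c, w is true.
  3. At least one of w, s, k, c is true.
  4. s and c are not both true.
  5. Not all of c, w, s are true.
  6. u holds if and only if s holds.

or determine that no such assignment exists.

w=F; c=T; k=T; s=F; u=F

  (1) {u, s, k, w}: 1 true — exactly one ✓
  (2) {u, k, c, w}: 2 true — at least one ✓
  (3) {w, s, k, c}: 2 true — at least one ✓
  (4) s=F, c=T — not both ✓
  (5) {c, w, s}: 1/3 true — not all ✓
  (6) u=F, s=F — same ✓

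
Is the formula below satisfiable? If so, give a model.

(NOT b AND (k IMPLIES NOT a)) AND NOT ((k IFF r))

k = False, a = True, r = True, b = False

  NOT b AND (k IMPLIES NOT a) = True
    NOT b = True
    k IMPLIES NOT a = True
      NOT a = False
  NOT ((k IFF r)) = True
    k IFF r = False
Both conjuncts True, so the formula holds.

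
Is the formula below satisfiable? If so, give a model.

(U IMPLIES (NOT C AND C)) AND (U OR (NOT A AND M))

M=T; U=F; C=T; A=F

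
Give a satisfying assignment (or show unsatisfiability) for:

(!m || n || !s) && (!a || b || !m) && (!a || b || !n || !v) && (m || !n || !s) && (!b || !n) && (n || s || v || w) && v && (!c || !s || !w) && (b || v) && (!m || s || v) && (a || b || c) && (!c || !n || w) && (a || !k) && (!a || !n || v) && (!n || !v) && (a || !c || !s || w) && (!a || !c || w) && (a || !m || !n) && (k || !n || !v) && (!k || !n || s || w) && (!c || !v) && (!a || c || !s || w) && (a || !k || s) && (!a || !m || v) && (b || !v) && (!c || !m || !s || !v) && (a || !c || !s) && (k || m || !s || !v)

Unit clause (v) forces v = True.
In (!n || !v) only !n is left, so n = False.
In (!c || !v) only !c is left, so c = False.
In (b || !v) only b is left, so b = True.
Set a = True.
Set s = False.
Set m = False.
Set k = False.
Set w = False.
All clauses satisfied.

b=T, a=T, s=F, c=F, m=F, k=F, v=T, n=F, w=F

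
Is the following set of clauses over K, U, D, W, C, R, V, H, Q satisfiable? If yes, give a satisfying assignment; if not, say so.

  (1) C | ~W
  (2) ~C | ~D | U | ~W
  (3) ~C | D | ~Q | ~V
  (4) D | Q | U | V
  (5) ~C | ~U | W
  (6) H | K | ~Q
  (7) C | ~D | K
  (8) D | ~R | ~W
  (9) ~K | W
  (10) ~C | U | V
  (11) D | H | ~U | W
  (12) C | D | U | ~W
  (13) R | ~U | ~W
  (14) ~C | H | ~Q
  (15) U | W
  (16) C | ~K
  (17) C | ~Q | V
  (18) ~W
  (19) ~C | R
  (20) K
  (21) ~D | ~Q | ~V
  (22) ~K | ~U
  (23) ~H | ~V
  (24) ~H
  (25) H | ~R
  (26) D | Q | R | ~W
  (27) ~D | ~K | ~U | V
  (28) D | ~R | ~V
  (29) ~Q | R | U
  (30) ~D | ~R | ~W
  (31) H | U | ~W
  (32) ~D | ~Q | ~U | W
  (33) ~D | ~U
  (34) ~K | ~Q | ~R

Case K = True:
  (~K | W) forces W = True.
  Clause (~W) is falsified — contradiction.
Case K = False:
  Clause (K) is falsified — contradiction.
Both cases fail, so the formula is unsatisfiable.

UNSATISFIABLE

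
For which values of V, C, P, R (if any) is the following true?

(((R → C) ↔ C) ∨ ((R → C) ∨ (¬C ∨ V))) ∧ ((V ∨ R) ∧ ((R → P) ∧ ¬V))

V = False, C = False, P = True, R = True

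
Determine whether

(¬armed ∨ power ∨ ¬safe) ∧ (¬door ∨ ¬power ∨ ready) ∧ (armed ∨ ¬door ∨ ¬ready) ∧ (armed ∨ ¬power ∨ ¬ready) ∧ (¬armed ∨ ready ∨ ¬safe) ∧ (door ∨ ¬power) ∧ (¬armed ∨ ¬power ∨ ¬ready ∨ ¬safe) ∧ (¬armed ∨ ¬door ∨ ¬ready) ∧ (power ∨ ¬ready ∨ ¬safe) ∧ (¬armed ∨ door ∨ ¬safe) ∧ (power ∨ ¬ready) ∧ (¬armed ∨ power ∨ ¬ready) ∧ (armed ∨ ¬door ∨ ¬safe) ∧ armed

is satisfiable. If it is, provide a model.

ready=F; safe=F; power=F; door=F; armed=T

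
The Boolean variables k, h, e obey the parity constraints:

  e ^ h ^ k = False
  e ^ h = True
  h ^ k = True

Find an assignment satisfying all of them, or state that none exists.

k=T, h=F, e=T

e ^ h ^ k = T ^ F ^ T = False ✓
e ^ h = T ^ F = True ✓
h ^ k = F ^ T = True ✓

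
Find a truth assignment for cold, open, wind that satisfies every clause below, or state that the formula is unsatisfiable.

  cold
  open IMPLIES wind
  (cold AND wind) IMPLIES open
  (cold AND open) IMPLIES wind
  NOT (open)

Unit clause (cold) forces cold = True.
Unit clause (NOT open) forces open = False.
In (NOT cold OR open OR NOT wind) only NOT wind is left, so wind = False.
Check each clause:
  (cold): cold holds.
  (NOT open): NOT open holds.
  (NOT cold OR open OR NOT wind): NOT wind holds.
  (NOT open OR wind): NOT open holds.
  (NOT cold OR NOT open OR wind): NOT open holds.
All clauses satisfied.

cold: True; open: False; wind: False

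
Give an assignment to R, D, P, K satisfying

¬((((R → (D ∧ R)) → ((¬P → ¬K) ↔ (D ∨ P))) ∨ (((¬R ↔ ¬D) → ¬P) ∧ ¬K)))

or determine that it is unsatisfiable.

R = True, D = True, P = False, K = True

  ¬((((R → (D ∧ R)) → ((¬P → ¬K) ↔ (D ∨ P))) ∨ (((¬R ↔ ¬D) → ¬P) ∧ ¬K))) = True
    ((R → (D ∧ R)) → ((¬P → ¬K) ↔ (D ∨ P))) ∨ (((¬R ↔ ¬D) → ¬P) ∧ ¬K) = False
      (R → (D ∧ R)) → ((¬P → ¬K) ↔ (D ∨ P)) = False
        R → (D ∧ R) = True
          D ∧ R = True
        (¬P → ¬K) ↔ (D ∨ P) = False
          ¬P → ¬K = False
            ¬P = True
            ¬K = False
          D ∨ P = True
      ((¬R ↔ ¬D) → ¬P) ∧ ¬K = False
        (¬R ↔ ¬D) → ¬P = True
          ¬R ↔ ¬D = True
            ¬R = False
            ¬D = False
          ¬P = True
        ¬K = False
The formula evaluates to True.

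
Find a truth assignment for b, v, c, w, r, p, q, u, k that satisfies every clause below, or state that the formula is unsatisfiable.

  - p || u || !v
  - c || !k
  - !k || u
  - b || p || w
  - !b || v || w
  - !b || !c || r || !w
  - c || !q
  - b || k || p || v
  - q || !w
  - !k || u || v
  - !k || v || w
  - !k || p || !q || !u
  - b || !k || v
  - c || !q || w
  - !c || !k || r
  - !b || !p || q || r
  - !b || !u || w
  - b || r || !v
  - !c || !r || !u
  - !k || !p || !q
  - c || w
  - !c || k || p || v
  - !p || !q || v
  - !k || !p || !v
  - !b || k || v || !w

Set b = False.
Set v = True.
  then (b || r || !v) forces r = True.
Set c = True.
  then (!c || !r || !u) forces u = False.
  then (p || u || !v) forces p = True.
  then (!k || u) forces k = False.
Set w = True.
  then (q || !w) forces q = True.
All clauses satisfied.

b = False, v = True, c = True, w = True, r = True, p = True, q = True, u = False, k = False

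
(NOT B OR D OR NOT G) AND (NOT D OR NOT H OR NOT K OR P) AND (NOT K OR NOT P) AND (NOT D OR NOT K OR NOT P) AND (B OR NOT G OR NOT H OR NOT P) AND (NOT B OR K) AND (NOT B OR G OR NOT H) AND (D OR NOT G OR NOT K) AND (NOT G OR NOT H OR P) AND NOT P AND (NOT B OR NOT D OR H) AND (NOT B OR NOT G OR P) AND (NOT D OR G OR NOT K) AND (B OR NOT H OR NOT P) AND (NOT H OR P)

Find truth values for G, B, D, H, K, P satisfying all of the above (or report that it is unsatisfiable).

Unit clause (NOT P) forces P = False.
In (NOT H OR P) only NOT H is left, so H = False.
Set G = False.
Set B = False.
Set D = False.
Set K = False.
All clauses satisfied.

G = False; B = False; D = False; H = False; K = False; P = False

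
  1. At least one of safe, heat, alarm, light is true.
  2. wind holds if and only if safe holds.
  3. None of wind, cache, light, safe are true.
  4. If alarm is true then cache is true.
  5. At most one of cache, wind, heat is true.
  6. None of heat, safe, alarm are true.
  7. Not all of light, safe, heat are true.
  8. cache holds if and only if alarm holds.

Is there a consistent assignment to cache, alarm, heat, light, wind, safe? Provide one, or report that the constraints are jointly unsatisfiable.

Case alarm = True:
  Constraint (6) is violated (alarm=T) — contradiction.
Case alarm = False:
  (3) forces wind = False.
  (2) with wind=F forces safe = False.
  (3) forces cache = False.
  (3) forces light = False.
  (1) with safe=F, alarm=F, light=F forces heat = True.
  Constraint (6) is violated (heat=T) — contradiction.
Both cases fail — unsatisfiable.

Unsatisfiable — no assignment works.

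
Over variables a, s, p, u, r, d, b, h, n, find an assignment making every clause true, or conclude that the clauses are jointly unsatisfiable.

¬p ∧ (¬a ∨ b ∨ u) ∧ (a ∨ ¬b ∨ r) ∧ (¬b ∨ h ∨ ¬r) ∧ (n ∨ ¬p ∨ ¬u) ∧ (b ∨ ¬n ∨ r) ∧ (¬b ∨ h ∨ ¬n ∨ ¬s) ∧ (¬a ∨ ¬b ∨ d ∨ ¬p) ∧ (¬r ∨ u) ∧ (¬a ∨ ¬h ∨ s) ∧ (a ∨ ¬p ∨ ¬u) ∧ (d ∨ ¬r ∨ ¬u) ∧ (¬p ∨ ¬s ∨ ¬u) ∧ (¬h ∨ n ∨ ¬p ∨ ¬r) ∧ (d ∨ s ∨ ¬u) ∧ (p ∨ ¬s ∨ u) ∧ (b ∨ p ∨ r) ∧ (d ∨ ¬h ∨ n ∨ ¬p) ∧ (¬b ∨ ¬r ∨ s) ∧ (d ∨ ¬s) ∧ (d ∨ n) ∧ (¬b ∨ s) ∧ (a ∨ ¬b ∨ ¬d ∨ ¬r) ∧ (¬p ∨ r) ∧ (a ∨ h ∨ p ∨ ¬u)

a = True, s = False, p = False, u = True, r = True, d = True, b = False, h = False, n = False

Unit clause (¬p) forces p = False.
Set a = True.
Set s = False.
  then (¬a ∨ ¬h ∨ s) forces h = False.
  then (¬b ∨ s) forces b = False.
  then (¬a ∨ b ∨ u) forces u = True.
  then (d ∨ s ∨ ¬u) forces d = True.
  then (b ∨ p ∨ r) forces r = True.
Set n = False.
All clauses satisfied.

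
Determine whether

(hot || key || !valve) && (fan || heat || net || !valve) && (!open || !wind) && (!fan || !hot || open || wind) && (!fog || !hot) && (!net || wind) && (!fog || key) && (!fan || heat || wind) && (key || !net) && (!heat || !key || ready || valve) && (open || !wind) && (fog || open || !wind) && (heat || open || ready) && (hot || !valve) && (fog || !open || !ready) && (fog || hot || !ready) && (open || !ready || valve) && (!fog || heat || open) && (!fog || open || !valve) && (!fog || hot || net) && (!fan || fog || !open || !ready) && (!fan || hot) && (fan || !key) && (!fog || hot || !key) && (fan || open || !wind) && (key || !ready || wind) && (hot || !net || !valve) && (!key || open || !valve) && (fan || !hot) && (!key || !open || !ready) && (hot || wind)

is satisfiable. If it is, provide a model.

net=F, fan=T, hot=T, valve=T, heat=T, wind=F, fog=F, key=T, open=T, ready=F

Set net = False.
Set fan = True.
  then (!fan || hot) forces hot = True.
  then (!fog || !hot) forces fog = False.
Set valve = True.
Try heat = False:
  (!fan || heat || wind) forces wind = True.
  (!open || !wind) forces open = False.
  clause (open || !wind) is falsified — backtrack.
So heat = True.
Try wind = True:
  (!open || !wind) forces open = False.
  clause (open || !wind) is falsified — backtrack.
So wind = False.
  then (!fan || !hot || open || wind) forces open = True.
  then (fog || !open || !ready) forces ready = False.
Set key = True.
All clauses satisfied.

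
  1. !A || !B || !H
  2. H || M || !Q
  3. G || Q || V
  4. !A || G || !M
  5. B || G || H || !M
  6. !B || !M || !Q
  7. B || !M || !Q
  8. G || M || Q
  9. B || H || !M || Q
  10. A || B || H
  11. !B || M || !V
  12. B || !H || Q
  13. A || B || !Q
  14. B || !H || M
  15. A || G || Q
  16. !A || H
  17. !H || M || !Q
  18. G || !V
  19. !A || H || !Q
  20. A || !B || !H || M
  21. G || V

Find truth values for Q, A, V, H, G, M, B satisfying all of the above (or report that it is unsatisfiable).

Set Q = False.
Try A = True:
  (!A || H) forces H = True.
  (!A || !B || !H) forces B = False.
  clause (B || !H || Q) is falsified — backtrack.
So A = False.
  then (A || G || Q) forces G = True.
Set V = True.
Set H = True.
  then (B || !H || Q) forces B = True.
  then (A || !B || !H || M) forces M = True.
All clauses satisfied.

Q: False, A: False, V: True, H: True, G: True, M: True, B: True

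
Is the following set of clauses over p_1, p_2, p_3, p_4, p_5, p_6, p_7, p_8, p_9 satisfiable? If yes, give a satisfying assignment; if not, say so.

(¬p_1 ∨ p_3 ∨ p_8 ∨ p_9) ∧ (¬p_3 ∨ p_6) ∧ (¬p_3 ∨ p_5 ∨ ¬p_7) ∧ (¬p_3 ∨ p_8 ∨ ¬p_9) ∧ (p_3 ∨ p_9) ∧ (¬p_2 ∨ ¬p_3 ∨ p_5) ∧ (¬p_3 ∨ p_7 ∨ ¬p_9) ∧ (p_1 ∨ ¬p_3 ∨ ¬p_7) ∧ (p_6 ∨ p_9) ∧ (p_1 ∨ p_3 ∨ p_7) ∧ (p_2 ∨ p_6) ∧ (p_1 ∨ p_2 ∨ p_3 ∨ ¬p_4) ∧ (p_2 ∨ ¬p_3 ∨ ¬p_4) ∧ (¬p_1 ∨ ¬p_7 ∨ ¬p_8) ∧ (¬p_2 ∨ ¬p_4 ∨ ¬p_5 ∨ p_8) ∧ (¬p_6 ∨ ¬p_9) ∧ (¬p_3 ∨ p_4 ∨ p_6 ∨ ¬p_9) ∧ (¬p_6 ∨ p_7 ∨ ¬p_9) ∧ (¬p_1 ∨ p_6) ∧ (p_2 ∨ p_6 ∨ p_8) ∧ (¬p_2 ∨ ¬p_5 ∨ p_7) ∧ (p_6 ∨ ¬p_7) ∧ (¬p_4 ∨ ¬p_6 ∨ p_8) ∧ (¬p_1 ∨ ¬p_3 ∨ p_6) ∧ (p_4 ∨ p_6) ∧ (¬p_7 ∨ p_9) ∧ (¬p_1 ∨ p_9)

p_1=F, p_2=F, p_3=T, p_4=F, p_5=F, p_6=T, p_7=F, p_8=F, p_9=F

Set p_1 = False.
Set p_2 = False.
  then (p_2 ∨ p_6) forces p_6 = True.
  then (¬p_6 ∨ ¬p_9) forces p_9 = False.
  then (¬p_7 ∨ p_9) forces p_7 = False.
  then (p_3 ∨ p_9) forces p_3 = True.
  then (p_2 ∨ ¬p_3 ∨ ¬p_4) forces p_4 = False.
Set p_5 = False.
Set p_8 = False.
All clauses satisfied.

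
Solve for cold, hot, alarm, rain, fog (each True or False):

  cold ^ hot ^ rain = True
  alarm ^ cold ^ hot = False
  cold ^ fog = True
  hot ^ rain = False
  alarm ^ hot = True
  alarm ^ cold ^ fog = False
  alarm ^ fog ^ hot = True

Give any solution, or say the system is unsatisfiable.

cold: True; hot: False; alarm: True; rain: False; fog: False

cold ^ hot ^ rain = T ^ F ^ F = True ✓
alarm ^ cold ^ hot = T ^ T ^ F = False ✓
cold ^ fog = T ^ F = True ✓
hot ^ rain = F ^ F = False ✓
alarm ^ hot = T ^ F = True ✓
alarm ^ cold ^ fog = T ^ T ^ F = False ✓
alarm ^ fog ^ hot = T ^ F ^ F = True ✓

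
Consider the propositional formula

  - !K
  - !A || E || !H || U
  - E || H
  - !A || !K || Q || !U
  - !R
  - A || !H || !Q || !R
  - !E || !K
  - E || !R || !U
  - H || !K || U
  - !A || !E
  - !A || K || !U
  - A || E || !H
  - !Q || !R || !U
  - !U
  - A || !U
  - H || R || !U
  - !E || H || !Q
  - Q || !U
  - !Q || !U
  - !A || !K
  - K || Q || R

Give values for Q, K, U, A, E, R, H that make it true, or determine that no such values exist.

Q: True, K: False, U: False, A: False, E: True, R: False, H: True

Unit clause (!K) forces K = False.
Unit clause (!R) forces R = False.
Unit clause (!U) forces U = False.
In (K || Q || R) only Q is left, so Q = True.
Try A = True:
  (!A || !E) forces E = False.
  (!A || E || !H || U) forces H = False.
  clause (E || H) is falsified — backtrack.
So A = False.
Set E = True.
  then (!E || H || !Q) forces H = True.
All clauses satisfied.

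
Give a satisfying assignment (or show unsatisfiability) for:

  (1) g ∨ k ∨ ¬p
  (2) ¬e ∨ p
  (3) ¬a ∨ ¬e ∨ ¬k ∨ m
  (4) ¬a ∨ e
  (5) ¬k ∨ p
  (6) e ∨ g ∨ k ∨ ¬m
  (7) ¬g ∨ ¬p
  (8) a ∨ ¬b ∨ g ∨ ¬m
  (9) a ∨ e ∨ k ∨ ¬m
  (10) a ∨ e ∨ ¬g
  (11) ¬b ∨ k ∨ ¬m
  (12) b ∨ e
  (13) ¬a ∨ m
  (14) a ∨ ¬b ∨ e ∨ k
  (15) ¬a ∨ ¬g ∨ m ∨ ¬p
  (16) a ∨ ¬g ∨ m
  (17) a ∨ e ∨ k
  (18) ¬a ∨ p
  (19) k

g = False, k = True, a = True, p = True, e = True, b = False, m = True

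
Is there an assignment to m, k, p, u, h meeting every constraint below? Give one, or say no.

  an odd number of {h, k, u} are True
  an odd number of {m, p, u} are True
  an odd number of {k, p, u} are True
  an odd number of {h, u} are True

m: False; k: False; p: True; u: False; h: True

{h, k, u}: 1 true → odd ✓
{m, p, u}: 1 true → odd ✓
{k, p, u}: 1 true → odd ✓
{h, u}: 1 true → odd ✓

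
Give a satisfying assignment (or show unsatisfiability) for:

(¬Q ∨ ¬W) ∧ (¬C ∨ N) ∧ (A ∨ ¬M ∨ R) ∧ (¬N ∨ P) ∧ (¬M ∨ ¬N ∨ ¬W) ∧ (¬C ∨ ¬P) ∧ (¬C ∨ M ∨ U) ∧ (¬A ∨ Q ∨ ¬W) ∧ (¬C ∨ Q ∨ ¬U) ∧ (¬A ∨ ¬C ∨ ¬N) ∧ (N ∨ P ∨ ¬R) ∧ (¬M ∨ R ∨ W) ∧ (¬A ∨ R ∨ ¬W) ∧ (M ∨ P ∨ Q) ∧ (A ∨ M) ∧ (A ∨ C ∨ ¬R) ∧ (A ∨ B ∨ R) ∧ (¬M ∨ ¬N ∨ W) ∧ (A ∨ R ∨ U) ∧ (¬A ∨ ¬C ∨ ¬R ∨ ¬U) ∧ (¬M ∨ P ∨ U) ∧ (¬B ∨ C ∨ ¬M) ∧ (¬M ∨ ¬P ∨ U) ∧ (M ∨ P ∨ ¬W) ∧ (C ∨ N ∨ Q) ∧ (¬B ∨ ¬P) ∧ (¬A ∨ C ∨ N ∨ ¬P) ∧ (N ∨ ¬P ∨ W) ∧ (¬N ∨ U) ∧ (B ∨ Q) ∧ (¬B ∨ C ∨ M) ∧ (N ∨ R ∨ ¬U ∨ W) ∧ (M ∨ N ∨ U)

A: True; U: True; C: False; B: False; N: True; P: True; W: False; M: False; R: False; Q: True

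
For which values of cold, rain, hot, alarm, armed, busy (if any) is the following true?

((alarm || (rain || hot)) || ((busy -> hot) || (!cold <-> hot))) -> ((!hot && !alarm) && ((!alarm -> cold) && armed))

cold=F; rain=F; hot=F; alarm=F; armed=F; busy=T

  ((alarm || (rain || hot)) || ((busy -> hot) || (!cold <-> hot))) -> ((!hot && !alarm) && ((!alarm -> cold) && armed)) = True
    (alarm || (rain || hot)) || ((busy -> hot) || (!cold <-> hot)) = False
      alarm || (rain || hot) = False
        rain || hot = False
      (busy -> hot) || (!cold <-> hot) = False
        busy -> hot = False
        !cold <-> hot = False
          !cold = True
    (!hot && !alarm) && ((!alarm -> cold) && armed) = False
      !hot && !alarm = True
        !hot = True
        !alarm = True
      (!alarm -> cold) && armed = False
        !alarm -> cold = False
          !alarm = True
The formula evaluates to True.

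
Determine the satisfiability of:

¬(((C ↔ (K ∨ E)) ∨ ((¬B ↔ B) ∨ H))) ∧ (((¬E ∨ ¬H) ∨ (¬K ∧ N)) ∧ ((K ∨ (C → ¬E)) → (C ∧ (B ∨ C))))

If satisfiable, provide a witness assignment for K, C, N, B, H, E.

K = False; C = True; N = True; B = True; H = False; E = False

  ¬(((C ↔ (K ∨ E)) ∨ ((¬B ↔ B) ∨ H))) = True
    (C ↔ (K ∨ E)) ∨ ((¬B ↔ B) ∨ H) = False
      C ↔ (K ∨ E) = False
        K ∨ E = False
      (¬B ↔ B) ∨ H = False
        ¬B ↔ B = False
          ¬B = False
  ((¬E ∨ ¬H) ∨ (¬K ∧ N)) ∧ ((K ∨ (C → ¬E)) → (C ∧ (B ∨ C))) = True
    (¬E ∨ ¬H) ∨ (¬K ∧ N) = True
      ¬E ∨ ¬H = True
        ¬E = True
        ¬H = True
      ¬K ∧ N = True
        ¬K = True
    (K ∨ (C → ¬E)) → (C ∧ (B ∨ C)) = True
      K ∨ (C → ¬E) = True
        C → ¬E = True
          ¬E = True
      C ∧ (B ∨ C) = True
        B ∨ C = True
Both conjuncts True, so the formula holds.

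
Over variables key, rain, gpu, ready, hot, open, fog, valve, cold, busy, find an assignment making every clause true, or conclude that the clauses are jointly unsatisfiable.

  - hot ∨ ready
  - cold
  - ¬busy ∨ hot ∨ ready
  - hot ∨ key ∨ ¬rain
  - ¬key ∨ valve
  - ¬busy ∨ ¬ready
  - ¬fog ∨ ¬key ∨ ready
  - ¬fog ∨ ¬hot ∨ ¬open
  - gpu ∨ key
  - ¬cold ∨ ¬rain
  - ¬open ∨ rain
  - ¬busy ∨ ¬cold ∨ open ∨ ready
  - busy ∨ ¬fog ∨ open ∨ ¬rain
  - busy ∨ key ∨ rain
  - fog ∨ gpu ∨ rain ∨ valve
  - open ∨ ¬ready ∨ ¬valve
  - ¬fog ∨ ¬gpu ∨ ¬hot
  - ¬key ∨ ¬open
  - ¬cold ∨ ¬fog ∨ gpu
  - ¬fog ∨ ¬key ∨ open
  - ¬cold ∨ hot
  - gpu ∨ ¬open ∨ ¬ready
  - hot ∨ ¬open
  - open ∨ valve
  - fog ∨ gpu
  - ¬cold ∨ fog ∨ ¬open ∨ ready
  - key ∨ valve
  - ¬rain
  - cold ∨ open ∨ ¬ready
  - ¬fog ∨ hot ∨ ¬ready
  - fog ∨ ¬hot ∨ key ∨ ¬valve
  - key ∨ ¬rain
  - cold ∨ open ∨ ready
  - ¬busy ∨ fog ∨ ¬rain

key = True, rain = False, gpu = True, ready = False, hot = True, open = False, fog = False, valve = True, cold = True, busy = False

Unit clause (cold) forces cold = True.
In (¬cold ∨ ¬rain) only ¬rain is left, so rain = False.
In (¬open ∨ rain) only ¬open is left, so open = False.
In (¬cold ∨ hot) only hot is left, so hot = True.
In (open ∨ valve) only valve is left, so valve = True.
In (open ∨ ¬ready ∨ ¬valve) only ¬ready is left, so ready = False.
In (¬busy ∨ ¬cold ∨ open ∨ ready) only ¬busy is left, so busy = False.
In (busy ∨ key ∨ rain) only key is left, so key = True.
In (¬fog ∨ ¬key ∨ open) only ¬fog is left, so fog = False.
In (fog ∨ gpu) only gpu is left, so gpu = True.
All clauses satisfied.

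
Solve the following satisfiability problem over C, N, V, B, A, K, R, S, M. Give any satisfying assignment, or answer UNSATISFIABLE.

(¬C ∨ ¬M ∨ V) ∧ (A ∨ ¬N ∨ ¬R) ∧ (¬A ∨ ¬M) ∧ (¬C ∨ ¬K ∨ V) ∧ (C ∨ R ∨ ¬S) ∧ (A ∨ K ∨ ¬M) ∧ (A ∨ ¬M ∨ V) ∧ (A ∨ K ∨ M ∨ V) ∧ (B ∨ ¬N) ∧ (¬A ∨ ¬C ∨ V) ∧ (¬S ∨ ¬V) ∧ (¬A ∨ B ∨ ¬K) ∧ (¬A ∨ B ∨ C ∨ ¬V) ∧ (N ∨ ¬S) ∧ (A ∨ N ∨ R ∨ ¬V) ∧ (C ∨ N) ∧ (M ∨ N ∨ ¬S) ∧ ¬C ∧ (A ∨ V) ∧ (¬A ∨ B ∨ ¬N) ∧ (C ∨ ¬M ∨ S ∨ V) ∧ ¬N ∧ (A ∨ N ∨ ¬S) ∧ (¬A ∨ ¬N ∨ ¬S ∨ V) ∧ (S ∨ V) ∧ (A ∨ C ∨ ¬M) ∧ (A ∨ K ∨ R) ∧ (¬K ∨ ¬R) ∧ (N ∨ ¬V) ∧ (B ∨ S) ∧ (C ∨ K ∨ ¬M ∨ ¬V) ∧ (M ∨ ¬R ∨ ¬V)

Case C = True:
  Clause (¬C) is falsified — contradiction.
Case C = False:
  (C ∨ N) forces N = True.
  Clause (¬N) is falsified — contradiction.
Both cases fail, so the formula is unsatisfiable.

UNSATISFIABLE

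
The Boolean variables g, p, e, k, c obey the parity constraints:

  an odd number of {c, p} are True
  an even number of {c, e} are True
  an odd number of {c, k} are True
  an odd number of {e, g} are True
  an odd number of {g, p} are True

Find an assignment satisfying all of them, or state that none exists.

Adding constraints 1, 2, 4, 5 mod 2: every variable appears an even number of times on the left, so the left side is 0.
But the right sides sum to 1 (mod 2). 0 ≠ 1 — the system is inconsistent.

No satisfying assignment exists.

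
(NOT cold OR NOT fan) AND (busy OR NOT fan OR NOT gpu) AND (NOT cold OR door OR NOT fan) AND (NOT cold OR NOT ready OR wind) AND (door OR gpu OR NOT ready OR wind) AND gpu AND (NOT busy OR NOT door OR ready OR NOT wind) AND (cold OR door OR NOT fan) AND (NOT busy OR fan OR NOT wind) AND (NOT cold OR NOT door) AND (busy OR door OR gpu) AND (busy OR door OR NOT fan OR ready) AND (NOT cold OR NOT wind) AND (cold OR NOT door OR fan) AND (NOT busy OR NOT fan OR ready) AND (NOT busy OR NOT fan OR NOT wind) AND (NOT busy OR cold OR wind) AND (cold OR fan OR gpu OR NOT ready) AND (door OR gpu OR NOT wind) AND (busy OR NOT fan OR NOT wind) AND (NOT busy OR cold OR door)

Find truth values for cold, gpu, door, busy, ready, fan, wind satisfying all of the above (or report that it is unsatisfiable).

cold: False, gpu: True, door: False, busy: False, ready: True, fan: False, wind: False

Unit clause (gpu) forces gpu = True.
Set cold = False.
Set door = False.
  then (cold OR door OR NOT fan) forces fan = False.
  then (NOT busy OR cold OR door) forces busy = False.
Set ready = True.
Set wind = False.
All clauses satisfied.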